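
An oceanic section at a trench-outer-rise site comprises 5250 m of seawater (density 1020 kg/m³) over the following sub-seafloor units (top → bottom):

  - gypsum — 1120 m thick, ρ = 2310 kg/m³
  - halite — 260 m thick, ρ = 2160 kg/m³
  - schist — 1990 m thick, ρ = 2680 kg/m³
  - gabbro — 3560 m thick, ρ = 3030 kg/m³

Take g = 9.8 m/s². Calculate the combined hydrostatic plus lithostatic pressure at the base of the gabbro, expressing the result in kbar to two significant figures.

seawater: 1020 kg/m³ × 9.8 m/s² × 5250 m = 5.248×10^7 Pa = 0.5248 kbar
gypsum: 2310 kg/m³ × 9.8 m/s² × 1120 m = 2.535×10^7 Pa = 0.2535 kbar
halite: 2160 kg/m³ × 9.8 m/s² × 260 m = 5.504×10^6 Pa = 0.05504 kbar
schist: 2680 kg/m³ × 9.8 m/s² × 1990 m = 5.227×10^7 Pa = 0.5227 kbar
gabbro: 3030 kg/m³ × 9.8 m/s² × 3560 m = 1.057×10^8 Pa = 1.057 kbar
Total = 0.5248 + 0.2535 + 0.05504 + 0.5227 + 1.057 = 2.4131 kbar

2.4 kbar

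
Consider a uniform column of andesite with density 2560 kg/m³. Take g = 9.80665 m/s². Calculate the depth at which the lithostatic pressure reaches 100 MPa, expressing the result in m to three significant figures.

3980 m

h = P/(ρg) = 100 MPa / (2560 kg/m³ × 9.80665 m/s²) = 1.000×10^8 Pa / 25105 Pa/m = 3983.3 m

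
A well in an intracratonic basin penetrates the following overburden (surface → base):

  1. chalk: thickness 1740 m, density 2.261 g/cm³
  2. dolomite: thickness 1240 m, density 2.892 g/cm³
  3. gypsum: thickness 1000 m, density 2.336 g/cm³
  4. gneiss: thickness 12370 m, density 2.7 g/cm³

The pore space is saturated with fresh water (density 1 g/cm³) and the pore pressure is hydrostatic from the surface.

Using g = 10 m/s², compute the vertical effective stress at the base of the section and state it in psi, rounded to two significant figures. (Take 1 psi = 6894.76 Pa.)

Overburden (lithostatic) stress σ_v:
chalk: 2261 kg/m³ × 10 m/s² × 1740 m = 3.934×10^7 Pa = 39.34 MPa
dolomite: 2892 kg/m³ × 10 m/s² × 1240 m = 3.586×10^7 Pa = 35.86 MPa
gypsum: 2336 kg/m³ × 10 m/s² × 1000 m = 2.336×10^7 Pa = 23.36 MPa
gneiss: 2700 kg/m³ × 10 m/s² × 12370 m = 3.340×10^8 Pa = 334.0 MPa
Total = 39.34 + 35.86 + 23.36 + 334.0 = 432.55 MPa
Pore pressure P_p = 1000 kg/m³ × 10 m/s² × 16350 m = 1.635×10^8 Pa = 163.5 MPa
Effective stress σ' = σ_v − P_p = 432.6 − 163.5 = 269.05 MPa = 39023 psi

39000 psi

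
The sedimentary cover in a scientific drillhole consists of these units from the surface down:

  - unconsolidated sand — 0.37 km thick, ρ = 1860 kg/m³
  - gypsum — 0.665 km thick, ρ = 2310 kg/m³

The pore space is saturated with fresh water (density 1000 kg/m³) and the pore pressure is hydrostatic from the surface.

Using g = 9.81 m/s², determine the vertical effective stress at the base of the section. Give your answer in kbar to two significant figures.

Overburden (lithostatic) stress σ_v:
unconsolidated sand: 1860 kg/m³ × 9.81 m/s² × 370 m = 6.751×10^6 Pa = 6.751 MPa
gypsum: 2310 kg/m³ × 9.81 m/s² × 665 m = 1.507×10^7 Pa = 15.07 MPa
Total = 6.751 + 15.07 = 21.821 MPa
Pore pressure P_p = 1000 kg/m³ × 9.81 m/s² × 1035 m = 1.015×10^7 Pa = 10.15 MPa
Effective stress σ' = σ_v − P_p = 21.82 − 10.15 = 11.668 MPa = 0.11668 kbar

0.12 kbar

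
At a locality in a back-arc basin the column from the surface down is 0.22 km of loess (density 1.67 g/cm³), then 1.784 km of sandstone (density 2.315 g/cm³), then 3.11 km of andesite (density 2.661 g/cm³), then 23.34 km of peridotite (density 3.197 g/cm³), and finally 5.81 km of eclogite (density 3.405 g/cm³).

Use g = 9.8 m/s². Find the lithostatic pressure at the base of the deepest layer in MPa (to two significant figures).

loess: 1670 kg/m³ × 9.8 m/s² × 220 m = 3.601×10^6 Pa = 3.601 MPa
sandstone: 2315 kg/m³ × 9.8 m/s² × 1784 m = 4.047×10^7 Pa = 40.47 MPa
andesite: 2661 kg/m³ × 9.8 m/s² × 3110 m = 8.110×10^7 Pa = 81.10 MPa
peridotite: 3197 kg/m³ × 9.8 m/s² × 23340 m = 7.313×10^8 Pa = 731.3 MPa
eclogite: 3405 kg/m³ × 9.8 m/s² × 5810 m = 1.939×10^8 Pa = 193.9 MPa
Total = 3.601 + 40.47 + 81.10 + 731.3 + 193.9 = 1050.3 MPa

1100 MPa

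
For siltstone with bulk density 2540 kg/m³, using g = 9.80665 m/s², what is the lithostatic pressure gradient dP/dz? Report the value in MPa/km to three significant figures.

24.9 MPa/km

dP/dz = ρg = 2540 kg/m³ × 9.80665 m/s² = 24909 Pa/m
= 24909 Pa/m × (1 MPa/km / 1000.0 Pa/m) = 24.909 MPa/km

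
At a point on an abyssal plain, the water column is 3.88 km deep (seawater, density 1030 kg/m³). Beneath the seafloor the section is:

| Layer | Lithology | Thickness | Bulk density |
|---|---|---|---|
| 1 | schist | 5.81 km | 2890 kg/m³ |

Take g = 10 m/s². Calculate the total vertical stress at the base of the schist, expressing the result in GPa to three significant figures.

seawater: 1030 kg/m³ × 10 m/s² × 3880 m = 3.996×10^7 Pa = 0.03996 GPa
schist: 2890 kg/m³ × 10 m/s² × 5810 m = 1.679×10^8 Pa = 0.1679 GPa
Total = 0.03996 + 0.1679 = 0.20787 GPa

0.208 GPa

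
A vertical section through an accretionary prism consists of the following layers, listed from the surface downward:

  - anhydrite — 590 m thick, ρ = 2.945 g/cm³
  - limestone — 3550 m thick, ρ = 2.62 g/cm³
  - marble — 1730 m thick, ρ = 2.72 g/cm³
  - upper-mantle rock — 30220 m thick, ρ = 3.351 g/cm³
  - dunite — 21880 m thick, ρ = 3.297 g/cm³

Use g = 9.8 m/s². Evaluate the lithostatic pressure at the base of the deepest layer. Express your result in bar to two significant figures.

anhydrite: 2945 kg/m³ × 9.8 m/s² × 590 m = 1.703×10^7 Pa = 170.3 bar
limestone: 2620 kg/m³ × 9.8 m/s² × 3550 m = 9.115×10^7 Pa = 911.5 bar
marble: 2720 kg/m³ × 9.8 m/s² × 1730 m = 4.611×10^7 Pa = 461.1 bar
upper-mantle rock: 3351 kg/m³ × 9.8 m/s² × 30220 m = 9.924×10^8 Pa = 9924 bar
dunite: 3297 kg/m³ × 9.8 m/s² × 21880 m = 7.070×10^8 Pa = 7070 bar
Total = 170.3 + 911.5 + 461.1 + 9924 + 7070 = 18537 bar

19000 bar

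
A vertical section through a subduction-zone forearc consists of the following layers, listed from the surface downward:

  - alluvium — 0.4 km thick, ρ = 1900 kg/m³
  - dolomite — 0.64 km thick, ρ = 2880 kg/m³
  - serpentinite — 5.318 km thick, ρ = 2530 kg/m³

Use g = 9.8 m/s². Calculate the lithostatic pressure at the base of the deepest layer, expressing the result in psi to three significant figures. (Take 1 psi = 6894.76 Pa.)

alluvium: 1900 kg/m³ × 9.8 m/s² × 400 m = 7.448×10^6 Pa = 1080 psi
dolomite: 2880 kg/m³ × 9.8 m/s² × 640 m = 1.806×10^7 Pa = 2620 psi
serpentinite: 2530 kg/m³ × 9.8 m/s² × 5318 m = 1.319×10^8 Pa = 19124 psi
Total = 1080 + 2620 + 19124 = 22824 psi

22800 psi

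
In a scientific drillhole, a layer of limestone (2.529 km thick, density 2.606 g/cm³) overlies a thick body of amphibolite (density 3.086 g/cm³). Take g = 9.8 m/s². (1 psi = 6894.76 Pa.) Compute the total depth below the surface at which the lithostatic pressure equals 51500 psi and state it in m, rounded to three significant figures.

12100 m

Pressure at base of upper layers: 2606×9.8×2529 = 6.459×10^7 Pa = 9368 psi
Remaining pressure to be supplied by amphibolite: 3.551×10^8 − 6.459×10^7 = 2.905×10^8 Pa
Additional depth in amphibolite = 2.905×10^8 Pa / (3086 kg/m³ × 9.8 m/s²) = 9605.3 m
Total depth = 2529 m + 9605.3 m = 12134 m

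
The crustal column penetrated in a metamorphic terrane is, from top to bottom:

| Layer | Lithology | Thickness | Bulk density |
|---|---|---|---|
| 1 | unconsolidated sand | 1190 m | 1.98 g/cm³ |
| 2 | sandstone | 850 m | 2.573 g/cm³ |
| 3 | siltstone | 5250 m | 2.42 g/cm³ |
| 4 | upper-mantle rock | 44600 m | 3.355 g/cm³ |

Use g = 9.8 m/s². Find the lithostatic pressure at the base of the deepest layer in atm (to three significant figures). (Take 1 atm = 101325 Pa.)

16100 atm

unconsolidated sand: 1980 kg/m³ × 9.8 m/s² × 1190 m = 2.309×10^7 Pa = 227.9 atm
sandstone: 2573 kg/m³ × 9.8 m/s² × 850 m = 2.143×10^7 Pa = 211.5 atm
siltstone: 2420 kg/m³ × 9.8 m/s² × 5250 m = 1.245×10^8 Pa = 1229 atm
upper-mantle rock: 3355 kg/m³ × 9.8 m/s² × 44600 m = 1.466×10^9 Pa = 14472 atm
Total = 227.9 + 211.5 + 1229 + 14472 = 16141 atm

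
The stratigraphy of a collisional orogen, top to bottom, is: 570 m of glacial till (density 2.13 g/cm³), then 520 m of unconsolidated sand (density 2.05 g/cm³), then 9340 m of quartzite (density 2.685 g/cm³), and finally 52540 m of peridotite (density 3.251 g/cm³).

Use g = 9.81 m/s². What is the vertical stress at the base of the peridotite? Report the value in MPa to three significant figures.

glacial till: 2130 kg/m³ × 9.81 m/s² × 570 m = 1.191×10^7 Pa = 11.91 MPa
unconsolidated sand: 2050 kg/m³ × 9.81 m/s² × 520 m = 1.046×10^7 Pa = 10.46 MPa
quartzite: 2685 kg/m³ × 9.81 m/s² × 9340 m = 2.460×10^8 Pa = 246.0 MPa
peridotite: 3251 kg/m³ × 9.81 m/s² × 52540 m = 1.676×10^9 Pa = 1676 MPa
Total = 11.91 + 10.46 + 246.0 + 1676 = 1944.0 MPa

1940 MPa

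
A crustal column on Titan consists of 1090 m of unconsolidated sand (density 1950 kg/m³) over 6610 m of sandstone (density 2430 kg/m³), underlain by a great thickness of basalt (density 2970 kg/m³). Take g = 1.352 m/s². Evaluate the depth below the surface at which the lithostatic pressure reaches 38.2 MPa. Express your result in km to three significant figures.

11.1 km

Pressure at base of upper layers: 1950×1.352×1090 + 2430×1.352×6610 = 2.459×10^7 Pa = 24.59 MPa
Remaining pressure to be supplied by basalt: 3.820×10^7 − 2.459×10^7 = 1.361×10^7 Pa
Additional depth in basalt = 1.361×10^7 Pa / (2970 kg/m³ × 1.352 m/s²) = 3389.4 m
Total depth = 7700 m + 3389.4 m = 11089 m
= 11.089 km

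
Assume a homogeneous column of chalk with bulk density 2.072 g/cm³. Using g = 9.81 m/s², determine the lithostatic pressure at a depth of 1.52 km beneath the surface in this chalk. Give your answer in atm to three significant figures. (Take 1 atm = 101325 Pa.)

chalk: 2072 kg/m³ × 9.81 m/s² × 1520 m = 3.090×10^7 Pa = 304.9 atm

305 atm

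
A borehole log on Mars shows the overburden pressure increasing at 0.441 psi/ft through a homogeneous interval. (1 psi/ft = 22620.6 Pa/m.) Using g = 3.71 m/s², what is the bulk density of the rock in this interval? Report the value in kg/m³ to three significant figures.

2690 kg/m³

ρ = (dP/dz)/g = 0.441 psi/ft / 3.71 m/s² = 9975.7 Pa/m / 3.71 m/s² = 2688.9 kg/m³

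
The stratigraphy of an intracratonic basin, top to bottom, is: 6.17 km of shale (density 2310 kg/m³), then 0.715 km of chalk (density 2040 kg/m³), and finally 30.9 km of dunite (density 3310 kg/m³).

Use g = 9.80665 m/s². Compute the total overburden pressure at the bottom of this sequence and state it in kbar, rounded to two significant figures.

shale: 2310 kg/m³ × 9.80665 m/s² × 6170 m = 1.398×10^8 Pa = 1.398 kbar
chalk: 2040 kg/m³ × 9.80665 m/s² × 715 m = 1.430×10^7 Pa = 0.1430 kbar
dunite: 3310 kg/m³ × 9.80665 m/s² × 30900 m = 1.003×10^9 Pa = 10.03 kbar
Total = 1.398 + 0.1430 + 10.03 = 11.571 kbar

12 kbar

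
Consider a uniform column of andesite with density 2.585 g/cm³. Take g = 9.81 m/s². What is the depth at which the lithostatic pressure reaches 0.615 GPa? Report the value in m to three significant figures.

24300 m

h = P/(ρg) = 0.615 GPa / (2585 kg/m³ × 9.81 m/s²) = 6.150×10^8 Pa / 25359 Pa/m = 24252 m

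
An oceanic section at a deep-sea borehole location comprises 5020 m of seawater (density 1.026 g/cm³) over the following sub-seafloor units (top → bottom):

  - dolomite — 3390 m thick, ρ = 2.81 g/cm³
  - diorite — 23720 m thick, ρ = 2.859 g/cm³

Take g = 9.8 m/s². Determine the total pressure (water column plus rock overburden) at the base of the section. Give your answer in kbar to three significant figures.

8.08 kbar

seawater: 1026 kg/m³ × 9.8 m/s² × 5020 m = 5.048×10^7 Pa = 0.5048 kbar
dolomite: 2810 kg/m³ × 9.8 m/s² × 3390 m = 9.335×10^7 Pa = 0.9335 kbar
diorite: 2859 kg/m³ × 9.8 m/s² × 23720 m = 6.646×10^8 Pa = 6.646 kbar
Total = 0.5048 + 0.9335 + 6.646 = 8.0842 kbar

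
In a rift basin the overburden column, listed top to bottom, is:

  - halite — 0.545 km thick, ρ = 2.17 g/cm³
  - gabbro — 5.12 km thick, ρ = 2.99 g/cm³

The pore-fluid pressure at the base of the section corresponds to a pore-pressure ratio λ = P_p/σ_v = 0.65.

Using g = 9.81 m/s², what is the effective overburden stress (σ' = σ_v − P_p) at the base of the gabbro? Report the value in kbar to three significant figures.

Overburden (lithostatic) stress σ_v:
halite: 2170 kg/m³ × 9.81 m/s² × 545 m = 1.160×10^7 Pa = 11.60 MPa
gabbro: 2990 kg/m³ × 9.81 m/s² × 5120 m = 1.502×10^8 Pa = 150.2 MPa
Total = 11.60 + 150.2 = 161.78 MPa
Pore pressure P_p = λ·σ_v = 0.65 × 161.8 MPa = 105.2 MPa
Effective stress σ' = σ_v − P_p = 161.8 − 105.2 = 56.623 MPa = 0.56623 kbar

0.566 kbar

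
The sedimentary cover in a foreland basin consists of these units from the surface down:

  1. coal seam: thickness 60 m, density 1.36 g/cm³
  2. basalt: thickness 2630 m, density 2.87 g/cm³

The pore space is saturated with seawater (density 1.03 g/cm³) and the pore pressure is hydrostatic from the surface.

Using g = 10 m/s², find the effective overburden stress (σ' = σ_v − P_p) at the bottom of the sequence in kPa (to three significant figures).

Overburden (lithostatic) stress σ_v:
coal seam: 1360 kg/m³ × 10 m/s² × 60 m = 8.160×10^5 Pa = 0.8160 MPa
basalt: 2870 kg/m³ × 10 m/s² × 2630 m = 7.548×10^7 Pa = 75.48 MPa
Total = 0.8160 + 75.48 = 76.297 MPa
Pore pressure P_p = 1030 kg/m³ × 10 m/s² × 2690 m = 2.771×10^7 Pa = 27.71 MPa
Effective stress σ' = σ_v − P_p = 76.30 − 27.71 = 48.590 MPa = 48590 kPa

48600 kPa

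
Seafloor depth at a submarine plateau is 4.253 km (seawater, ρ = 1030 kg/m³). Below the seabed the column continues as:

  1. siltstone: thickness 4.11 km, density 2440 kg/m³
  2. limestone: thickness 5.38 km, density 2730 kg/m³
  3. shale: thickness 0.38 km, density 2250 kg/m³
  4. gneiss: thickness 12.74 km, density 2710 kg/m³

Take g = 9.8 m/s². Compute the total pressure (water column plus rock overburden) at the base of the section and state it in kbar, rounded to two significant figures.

seawater: 1030 kg/m³ × 9.8 m/s² × 4253 m = 4.293×10^7 Pa = 0.4293 kbar
siltstone: 2440 kg/m³ × 9.8 m/s² × 4110 m = 9.828×10^7 Pa = 0.9828 kbar
limestone: 2730 kg/m³ × 9.8 m/s² × 5380 m = 1.439×10^8 Pa = 1.439 kbar
shale: 2250 kg/m³ × 9.8 m/s² × 380 m = 8.379×10^6 Pa = 0.08379 kbar
gneiss: 2710 kg/m³ × 9.8 m/s² × 12740 m = 3.383×10^8 Pa = 3.383 kbar
Total = 0.4293 + 0.9828 + 1.439 + 0.08379 + 3.383 = 6.3187 kbar

6.3 kbar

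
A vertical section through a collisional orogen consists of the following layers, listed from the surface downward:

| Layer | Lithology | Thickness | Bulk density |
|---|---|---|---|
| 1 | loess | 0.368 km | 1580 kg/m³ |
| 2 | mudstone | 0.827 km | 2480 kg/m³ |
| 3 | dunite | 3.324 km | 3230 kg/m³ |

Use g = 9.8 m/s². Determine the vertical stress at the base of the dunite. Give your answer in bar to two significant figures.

1300 bar

loess: 1580 kg/m³ × 9.8 m/s² × 368 m = 5.698×10^6 Pa = 56.98 bar
mudstone: 2480 kg/m³ × 9.8 m/s² × 827 m = 2.010×10^7 Pa = 201.0 bar
dunite: 3230 kg/m³ × 9.8 m/s² × 3324 m = 1.052×10^8 Pa = 1052 bar
Total = 56.98 + 201.0 + 1052 = 1310.2 bar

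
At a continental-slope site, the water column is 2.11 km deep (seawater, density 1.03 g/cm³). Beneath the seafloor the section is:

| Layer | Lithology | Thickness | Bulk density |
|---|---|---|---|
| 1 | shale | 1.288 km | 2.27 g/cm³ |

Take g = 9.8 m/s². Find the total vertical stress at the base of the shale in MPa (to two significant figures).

50 MPa

seawater: 1030 kg/m³ × 9.8 m/s² × 2110 m = 2.130×10^7 Pa = 21.30 MPa
shale: 2270 kg/m³ × 9.8 m/s² × 1288 m = 2.865×10^7 Pa = 28.65 MPa
Total = 21.30 + 28.65 = 49.951 MPa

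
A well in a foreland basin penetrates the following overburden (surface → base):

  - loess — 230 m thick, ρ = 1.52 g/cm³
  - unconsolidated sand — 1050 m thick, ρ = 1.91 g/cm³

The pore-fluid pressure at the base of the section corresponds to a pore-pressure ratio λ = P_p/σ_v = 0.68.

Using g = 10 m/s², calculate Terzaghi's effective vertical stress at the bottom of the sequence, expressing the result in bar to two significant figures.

75 bar

Overburden (lithostatic) stress σ_v:
loess: 1520 kg/m³ × 10 m/s² × 230 m = 3.496×10^6 Pa = 3.496 MPa
unconsolidated sand: 1910 kg/m³ × 10 m/s² × 1050 m = 2.006×10^7 Pa = 20.05 MPa
Total = 3.496 + 20.05 = 23.551 MPa
Pore pressure P_p = λ·σ_v = 0.68 × 23.55 MPa = 16.01 MPa
Effective stress σ' = σ_v − P_p = 23.55 − 16.01 = 7.5363 MPa = 75.363 bar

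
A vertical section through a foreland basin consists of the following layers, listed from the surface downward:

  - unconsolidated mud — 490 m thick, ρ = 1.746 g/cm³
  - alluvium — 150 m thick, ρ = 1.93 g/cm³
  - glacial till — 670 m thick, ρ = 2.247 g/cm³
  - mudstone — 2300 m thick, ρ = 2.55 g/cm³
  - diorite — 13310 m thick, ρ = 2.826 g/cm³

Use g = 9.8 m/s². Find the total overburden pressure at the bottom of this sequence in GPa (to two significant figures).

unconsolidated mud: 1746 kg/m³ × 9.8 m/s² × 490 m = 8.384×10^6 Pa = 8.384×10^-3 GPa
alluvium: 1930 kg/m³ × 9.8 m/s² × 150 m = 2.837×10^6 Pa = 2.837×10^-3 GPa
glacial till: 2247 kg/m³ × 9.8 m/s² × 670 m = 1.475×10^7 Pa = 0.01475 GPa
mudstone: 2550 kg/m³ × 9.8 m/s² × 2300 m = 5.748×10^7 Pa = 0.05748 GPa
diorite: 2826 kg/m³ × 9.8 m/s² × 13310 m = 3.686×10^8 Pa = 0.3686 GPa
Total = 8.384×10^-3 + 2.837×10^-3 + 0.01475 + 0.05748 + 0.3686 = 0.45207 GPa

0.45 GPa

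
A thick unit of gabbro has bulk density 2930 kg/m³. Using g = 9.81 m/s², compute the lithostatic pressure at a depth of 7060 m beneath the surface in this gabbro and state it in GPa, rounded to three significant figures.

0.203 GPa

gabbro: 2930 kg/m³ × 9.81 m/s² × 7060 m = 2.029×10^8 Pa = 0.2029 GPa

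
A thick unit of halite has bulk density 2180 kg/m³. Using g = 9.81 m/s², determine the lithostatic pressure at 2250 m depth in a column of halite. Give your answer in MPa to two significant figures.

48 MPa

halite: 2180 kg/m³ × 9.81 m/s² × 2250 m = 4.812×10^7 Pa = 48.12 MPa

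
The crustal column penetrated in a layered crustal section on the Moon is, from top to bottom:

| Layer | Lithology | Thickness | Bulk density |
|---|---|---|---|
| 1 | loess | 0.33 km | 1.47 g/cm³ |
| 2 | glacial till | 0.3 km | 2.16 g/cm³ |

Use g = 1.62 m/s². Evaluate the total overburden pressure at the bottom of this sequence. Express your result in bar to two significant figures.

loess: 1470 kg/m³ × 1.62 m/s² × 330 m = 7.859×10^5 Pa = 7.859 bar
glacial till: 2160 kg/m³ × 1.62 m/s² × 300 m = 1.050×10^6 Pa = 10.50 bar
Total = 7.859 + 10.50 = 18.356 bar

18 bar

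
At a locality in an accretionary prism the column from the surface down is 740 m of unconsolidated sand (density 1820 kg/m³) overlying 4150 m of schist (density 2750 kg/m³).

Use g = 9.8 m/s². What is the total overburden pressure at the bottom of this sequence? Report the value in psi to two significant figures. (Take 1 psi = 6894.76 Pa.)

18000 psi

unconsolidated sand: 1820 kg/m³ × 9.8 m/s² × 740 m = 1.320×10^7 Pa = 1914 psi
schist: 2750 kg/m³ × 9.8 m/s² × 4150 m = 1.118×10^8 Pa = 16221 psi
Total = 1914 + 16221 = 18136 psi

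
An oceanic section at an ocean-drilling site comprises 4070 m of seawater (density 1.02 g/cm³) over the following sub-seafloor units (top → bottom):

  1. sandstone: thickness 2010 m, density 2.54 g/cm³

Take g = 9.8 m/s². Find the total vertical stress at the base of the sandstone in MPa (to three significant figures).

90.7 MPa

seawater: 1020 kg/m³ × 9.8 m/s² × 4070 m = 4.068×10^7 Pa = 40.68 MPa
sandstone: 2540 kg/m³ × 9.8 m/s² × 2010 m = 5.003×10^7 Pa = 50.03 MPa
Total = 40.68 + 50.03 = 90.717 MPa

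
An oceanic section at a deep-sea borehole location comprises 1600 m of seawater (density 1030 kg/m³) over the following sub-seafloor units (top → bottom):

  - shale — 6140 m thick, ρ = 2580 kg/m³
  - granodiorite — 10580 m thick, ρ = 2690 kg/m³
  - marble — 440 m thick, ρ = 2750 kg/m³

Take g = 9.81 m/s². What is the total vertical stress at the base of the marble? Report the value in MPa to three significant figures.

seawater: 1030 kg/m³ × 9.81 m/s² × 1600 m = 1.617×10^7 Pa = 16.17 MPa
shale: 2580 kg/m³ × 9.81 m/s² × 6140 m = 1.554×10^8 Pa = 155.4 MPa
granodiorite: 2690 kg/m³ × 9.81 m/s² × 10580 m = 2.792×10^8 Pa = 279.2 MPa
marble: 2750 kg/m³ × 9.81 m/s² × 440 m = 1.187×10^7 Pa = 11.87 MPa
Total = 16.17 + 155.4 + 279.2 + 11.87 = 462.63 MPa

463 MPa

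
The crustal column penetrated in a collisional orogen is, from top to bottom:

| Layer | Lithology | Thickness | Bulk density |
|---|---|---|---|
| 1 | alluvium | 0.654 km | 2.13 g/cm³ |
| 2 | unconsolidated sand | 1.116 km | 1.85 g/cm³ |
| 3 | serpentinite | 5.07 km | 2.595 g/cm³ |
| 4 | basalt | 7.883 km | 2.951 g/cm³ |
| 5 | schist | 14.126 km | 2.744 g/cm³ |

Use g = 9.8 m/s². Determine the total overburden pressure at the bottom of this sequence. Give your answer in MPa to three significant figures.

alluvium: 2130 kg/m³ × 9.8 m/s² × 654 m = 1.365×10^7 Pa = 13.65 MPa
unconsolidated sand: 1850 kg/m³ × 9.8 m/s² × 1116 m = 2.023×10^7 Pa = 20.23 MPa
serpentinite: 2595 kg/m³ × 9.8 m/s² × 5070 m = 1.289×10^8 Pa = 128.9 MPa
basalt: 2951 kg/m³ × 9.8 m/s² × 7883 m = 2.280×10^8 Pa = 228.0 MPa
schist: 2744 kg/m³ × 9.8 m/s² × 14126 m = 3.799×10^8 Pa = 379.9 MPa
Total = 13.65 + 20.23 + 128.9 + 228.0 + 379.9 = 770.66 MPa

771 MPa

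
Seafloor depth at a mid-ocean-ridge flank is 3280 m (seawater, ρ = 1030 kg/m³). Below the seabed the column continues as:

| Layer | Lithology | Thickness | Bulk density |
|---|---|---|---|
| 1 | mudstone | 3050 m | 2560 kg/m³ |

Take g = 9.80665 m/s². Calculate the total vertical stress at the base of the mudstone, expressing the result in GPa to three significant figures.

seawater: 1030 kg/m³ × 9.80665 m/s² × 3280 m = 3.313×10^7 Pa = 0.03313 GPa
mudstone: 2560 kg/m³ × 9.80665 m/s² × 3050 m = 7.657×10^7 Pa = 0.07657 GPa
Total = 0.03313 + 0.07657 = 0.10970 GPa

0.110 GPa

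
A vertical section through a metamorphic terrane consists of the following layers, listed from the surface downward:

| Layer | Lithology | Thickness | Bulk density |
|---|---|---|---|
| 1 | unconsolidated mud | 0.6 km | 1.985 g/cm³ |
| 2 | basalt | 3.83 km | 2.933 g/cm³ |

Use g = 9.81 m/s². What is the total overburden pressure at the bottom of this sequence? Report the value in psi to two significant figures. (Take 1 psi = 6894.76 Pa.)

unconsolidated mud: 1985 kg/m³ × 9.81 m/s² × 600 m = 1.168×10^7 Pa = 1695 psi
basalt: 2933 kg/m³ × 9.81 m/s² × 3830 m = 1.102×10^8 Pa = 15983 psi
Total = 1695 + 15983 = 17678 psi

18000 psi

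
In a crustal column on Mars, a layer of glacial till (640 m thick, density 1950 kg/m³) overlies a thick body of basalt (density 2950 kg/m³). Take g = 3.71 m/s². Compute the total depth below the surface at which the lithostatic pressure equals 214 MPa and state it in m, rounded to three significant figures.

19800 m

Pressure at base of upper layers: 1950×3.71×640 = 4.630×10^6 Pa = 4.630 MPa
Remaining pressure to be supplied by basalt: 2.140×10^8 − 4.630×10^6 = 2.094×10^8 Pa
Additional depth in basalt = 2.094×10^8 Pa / (2950 kg/m³ × 3.71 m/s²) = 19130 m
Total depth = 640 m + 19130 m = 19770 m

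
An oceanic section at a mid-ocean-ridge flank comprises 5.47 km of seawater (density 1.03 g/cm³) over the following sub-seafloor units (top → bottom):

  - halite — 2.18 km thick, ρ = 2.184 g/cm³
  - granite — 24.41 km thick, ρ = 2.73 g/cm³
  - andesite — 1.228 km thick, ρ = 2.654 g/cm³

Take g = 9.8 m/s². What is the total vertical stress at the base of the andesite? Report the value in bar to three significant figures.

7870 bar

seawater: 1030 kg/m³ × 9.8 m/s² × 5470 m = 5.521×10^7 Pa = 552.1 bar
halite: 2184 kg/m³ × 9.8 m/s² × 2180 m = 4.666×10^7 Pa = 466.6 bar
granite: 2730 kg/m³ × 9.8 m/s² × 24410 m = 6.531×10^8 Pa = 6531 bar
andesite: 2654 kg/m³ × 9.8 m/s² × 1228 m = 3.194×10^7 Pa = 319.4 bar
Total = 552.1 + 466.6 + 6531 + 319.4 = 7868.8 bar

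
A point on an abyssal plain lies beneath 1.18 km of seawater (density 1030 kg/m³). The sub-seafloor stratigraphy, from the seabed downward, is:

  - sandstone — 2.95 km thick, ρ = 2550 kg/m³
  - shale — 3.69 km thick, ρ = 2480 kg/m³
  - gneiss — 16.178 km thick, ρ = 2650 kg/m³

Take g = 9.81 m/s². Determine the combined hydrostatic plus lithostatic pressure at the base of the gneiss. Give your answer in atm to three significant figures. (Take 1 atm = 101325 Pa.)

seawater: 1030 kg/m³ × 9.81 m/s² × 1180 m = 1.192×10^7 Pa = 117.7 atm
sandstone: 2550 kg/m³ × 9.81 m/s² × 2950 m = 7.380×10^7 Pa = 728.3 atm
shale: 2480 kg/m³ × 9.81 m/s² × 3690 m = 8.977×10^7 Pa = 886.0 atm
gneiss: 2650 kg/m³ × 9.81 m/s² × 16178 m = 4.206×10^8 Pa = 4151 atm
Total = 117.7 + 728.3 + 886.0 + 4151 = 5882.7 atm

5880 atm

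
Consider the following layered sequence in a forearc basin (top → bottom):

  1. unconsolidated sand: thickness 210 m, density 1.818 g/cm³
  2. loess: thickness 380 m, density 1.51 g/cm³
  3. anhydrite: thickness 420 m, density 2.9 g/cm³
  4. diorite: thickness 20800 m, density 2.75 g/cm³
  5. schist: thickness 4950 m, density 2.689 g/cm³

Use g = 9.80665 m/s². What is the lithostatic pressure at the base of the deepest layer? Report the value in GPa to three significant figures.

0.713 GPa

unconsolidated sand: 1818 kg/m³ × 9.80665 m/s² × 210 m = 3.744×10^6 Pa = 3.744×10^-3 GPa
loess: 1510 kg/m³ × 9.80665 m/s² × 380 m = 5.627×10^6 Pa = 5.627×10^-3 GPa
anhydrite: 2900 kg/m³ × 9.80665 m/s² × 420 m = 1.194×10^7 Pa = 0.01194 GPa
diorite: 2750 kg/m³ × 9.80665 m/s² × 20800 m = 5.609×10^8 Pa = 0.5609 GPa
schist: 2689 kg/m³ × 9.80665 m/s² × 4950 m = 1.305×10^8 Pa = 0.1305 GPa
Total = 3.744×10^-3 + 5.627×10^-3 + 0.01194 + 0.5609 + 0.1305 = 0.71279 GPa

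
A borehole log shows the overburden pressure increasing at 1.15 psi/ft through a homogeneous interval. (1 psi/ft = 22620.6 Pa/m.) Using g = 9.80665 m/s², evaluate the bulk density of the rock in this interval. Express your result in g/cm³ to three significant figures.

2.65 g/cm³

ρ = (dP/dz)/g = 1.15 psi/ft / 9.80665 m/s² = 26014 Pa/m / 9.80665 m/s² = 2652.7 kg/m³
= 2.653 g/cm³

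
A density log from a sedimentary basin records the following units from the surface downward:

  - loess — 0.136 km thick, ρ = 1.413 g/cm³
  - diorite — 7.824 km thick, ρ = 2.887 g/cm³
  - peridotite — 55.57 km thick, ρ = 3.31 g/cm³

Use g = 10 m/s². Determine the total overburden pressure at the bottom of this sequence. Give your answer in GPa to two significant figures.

2.1 GPa

loess: 1413 kg/m³ × 10 m/s² × 136 m = 1.922×10^6 Pa = 1.922×10^-3 GPa
diorite: 2887 kg/m³ × 10 m/s² × 7824 m = 2.259×10^8 Pa = 0.2259 GPa
peridotite: 3310 kg/m³ × 10 m/s² × 55570 m = 1.839×10^9 Pa = 1.839 GPa
Total = 1.922×10^-3 + 0.2259 + 1.839 = 2.0672 GPa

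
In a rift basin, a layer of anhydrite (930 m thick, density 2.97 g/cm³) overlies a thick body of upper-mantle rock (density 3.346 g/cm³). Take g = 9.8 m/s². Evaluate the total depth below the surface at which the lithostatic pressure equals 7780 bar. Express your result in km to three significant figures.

Pressure at base of upper layers: 2970×9.8×930 = 2.707×10^7 Pa = 270.7 bar
Remaining pressure to be supplied by upper-mantle rock: 7.780×10^8 − 2.707×10^7 = 7.509×10^8 Pa
Additional depth in upper-mantle rock = 7.509×10^8 Pa / (3346 kg/m³ × 9.8 m/s²) = 22901 m
Total depth = 930 m + 22901 m = 23831 m
= 23.831 km

23.8 km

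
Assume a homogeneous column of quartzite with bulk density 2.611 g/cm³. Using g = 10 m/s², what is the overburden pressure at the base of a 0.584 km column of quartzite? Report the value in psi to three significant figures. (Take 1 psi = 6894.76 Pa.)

quartzite: 2611 kg/m³ × 10 m/s² × 584 m = 1.525×10^7 Pa = 2212 psi

2210 psi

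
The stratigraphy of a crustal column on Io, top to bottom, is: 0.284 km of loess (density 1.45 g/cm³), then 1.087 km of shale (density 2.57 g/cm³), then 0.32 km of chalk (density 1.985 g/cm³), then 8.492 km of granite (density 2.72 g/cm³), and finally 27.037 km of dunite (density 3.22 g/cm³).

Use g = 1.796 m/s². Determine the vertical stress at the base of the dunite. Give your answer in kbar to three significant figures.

2.05 kbar

loess: 1450 kg/m³ × 1.796 m/s² × 284 m = 7.396×10^5 Pa = 7.396×10^-3 kbar
shale: 2570 kg/m³ × 1.796 m/s² × 1087 m = 5.017×10^6 Pa = 0.05017 kbar
chalk: 1985 kg/m³ × 1.796 m/s² × 320 m = 1.141×10^6 Pa = 0.01141 kbar
granite: 2720 kg/m³ × 1.796 m/s² × 8492 m = 4.148×10^7 Pa = 0.4148 kbar
dunite: 3220 kg/m³ × 1.796 m/s² × 27037 m = 1.564×10^8 Pa = 1.564 kbar
Total = 7.396×10^-3 + 0.05017 + 0.01141 + 0.4148 + 1.564 = 2.0474 kbar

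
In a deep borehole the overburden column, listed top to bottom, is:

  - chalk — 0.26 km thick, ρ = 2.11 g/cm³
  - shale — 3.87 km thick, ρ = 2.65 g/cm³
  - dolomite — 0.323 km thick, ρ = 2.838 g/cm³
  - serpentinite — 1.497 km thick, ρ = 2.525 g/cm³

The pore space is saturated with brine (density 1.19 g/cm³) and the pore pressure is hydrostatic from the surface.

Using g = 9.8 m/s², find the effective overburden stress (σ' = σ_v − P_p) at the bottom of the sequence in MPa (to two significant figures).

83 MPa

Overburden (lithostatic) stress σ_v:
chalk: 2110 kg/m³ × 9.8 m/s² × 260 m = 5.376×10^6 Pa = 5.376 MPa
shale: 2650 kg/m³ × 9.8 m/s² × 3870 m = 1.005×10^8 Pa = 100.5 MPa
dolomite: 2838 kg/m³ × 9.8 m/s² × 323 m = 8.983×10^6 Pa = 8.983 MPa
serpentinite: 2525 kg/m³ × 9.8 m/s² × 1497 m = 3.704×10^7 Pa = 37.04 MPa
Total = 5.376 + 100.5 + 8.983 + 37.04 = 151.91 MPa
Pore pressure P_p = 1190 kg/m³ × 9.8 m/s² × 5950 m = 6.939×10^7 Pa = 69.39 MPa
Effective stress σ' = σ_v − P_p = 151.9 − 69.39 = 82.518 MPa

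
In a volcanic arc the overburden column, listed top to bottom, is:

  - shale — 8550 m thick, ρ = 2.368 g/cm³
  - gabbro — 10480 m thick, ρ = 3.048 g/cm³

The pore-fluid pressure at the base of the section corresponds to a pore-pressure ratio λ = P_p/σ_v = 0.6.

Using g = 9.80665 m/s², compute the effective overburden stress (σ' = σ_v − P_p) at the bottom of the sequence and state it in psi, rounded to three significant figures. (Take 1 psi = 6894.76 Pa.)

29700 psi

Overburden (lithostatic) stress σ_v:
shale: 2368 kg/m³ × 9.80665 m/s² × 8550 m = 1.985×10^8 Pa = 198.5 MPa
gabbro: 3048 kg/m³ × 9.80665 m/s² × 10480 m = 3.133×10^8 Pa = 313.3 MPa
Total = 198.5 + 313.3 = 511.80 MPa
Pore pressure P_p = λ·σ_v = 0.6 × 511.8 MPa = 307.1 MPa
Effective stress σ' = σ_v − P_p = 511.8 − 307.1 = 204.72 MPa = 29692 psi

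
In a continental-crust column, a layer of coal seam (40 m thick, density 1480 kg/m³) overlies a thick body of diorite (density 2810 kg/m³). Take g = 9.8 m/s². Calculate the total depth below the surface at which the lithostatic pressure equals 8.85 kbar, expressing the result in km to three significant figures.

Pressure at base of upper layers: 1480×9.8×40 = 5.802×10^5 Pa = 5.802×10^-3 kbar
Remaining pressure to be supplied by diorite: 8.850×10^8 − 5.802×10^5 = 8.844×10^8 Pa
Additional depth in diorite = 8.844×10^8 Pa / (2810 kg/m³ × 9.8 m/s²) = 32116 m
Total depth = 40 m + 32116 m = 32156 m
= 32.156 km

32.2 km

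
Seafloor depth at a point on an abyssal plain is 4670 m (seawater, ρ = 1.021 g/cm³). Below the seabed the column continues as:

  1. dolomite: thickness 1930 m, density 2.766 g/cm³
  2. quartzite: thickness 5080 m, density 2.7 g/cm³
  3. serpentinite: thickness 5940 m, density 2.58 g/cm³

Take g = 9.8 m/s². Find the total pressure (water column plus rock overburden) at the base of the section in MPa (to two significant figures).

seawater: 1021 kg/m³ × 9.8 m/s² × 4670 m = 4.673×10^7 Pa = 46.73 MPa
dolomite: 2766 kg/m³ × 9.8 m/s² × 1930 m = 5.232×10^7 Pa = 52.32 MPa
quartzite: 2700 kg/m³ × 9.8 m/s² × 5080 m = 1.344×10^8 Pa = 134.4 MPa
serpentinite: 2580 kg/m³ × 9.8 m/s² × 5940 m = 1.502×10^8 Pa = 150.2 MPa
Total = 46.73 + 52.32 + 134.4 + 150.2 = 383.65 MPa

380 MPa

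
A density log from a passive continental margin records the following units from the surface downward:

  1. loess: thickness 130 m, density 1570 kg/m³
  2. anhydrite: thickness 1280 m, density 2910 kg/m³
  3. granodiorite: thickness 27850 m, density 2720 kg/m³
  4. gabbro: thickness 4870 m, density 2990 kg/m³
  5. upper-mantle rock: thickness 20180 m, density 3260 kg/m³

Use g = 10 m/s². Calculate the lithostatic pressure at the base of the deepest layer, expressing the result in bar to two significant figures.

16000 bar

loess: 1570 kg/m³ × 10 m/s² × 130 m = 2.041×10^6 Pa = 20.41 bar
anhydrite: 2910 kg/m³ × 10 m/s² × 1280 m = 3.725×10^7 Pa = 372.5 bar
granodiorite: 2720 kg/m³ × 10 m/s² × 27850 m = 7.575×10^8 Pa = 7575 bar
gabbro: 2990 kg/m³ × 10 m/s² × 4870 m = 1.456×10^8 Pa = 1456 bar
upper-mantle rock: 3260 kg/m³ × 10 m/s² × 20180 m = 6.579×10^8 Pa = 6579 bar
Total = 20.41 + 372.5 + 7575 + 1456 + 6579 = 16003 bar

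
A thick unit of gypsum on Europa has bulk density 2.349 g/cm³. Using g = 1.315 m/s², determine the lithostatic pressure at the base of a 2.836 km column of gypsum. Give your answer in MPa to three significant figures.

gypsum: 2349 kg/m³ × 1.315 m/s² × 2836 m = 8.760×10^6 Pa = 8.760 MPa

8.76 MPa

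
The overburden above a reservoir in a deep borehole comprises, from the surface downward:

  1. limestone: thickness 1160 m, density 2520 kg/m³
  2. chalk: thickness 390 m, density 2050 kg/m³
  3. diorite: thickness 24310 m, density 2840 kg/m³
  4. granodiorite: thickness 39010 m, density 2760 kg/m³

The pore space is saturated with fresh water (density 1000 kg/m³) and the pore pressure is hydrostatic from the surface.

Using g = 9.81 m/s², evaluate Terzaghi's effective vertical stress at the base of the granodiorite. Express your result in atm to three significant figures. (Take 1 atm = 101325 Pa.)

Overburden (lithostatic) stress σ_v:
limestone: 2520 kg/m³ × 9.81 m/s² × 1160 m = 2.868×10^7 Pa = 28.68 MPa
chalk: 2050 kg/m³ × 9.81 m/s² × 390 m = 7.843×10^6 Pa = 7.843 MPa
diorite: 2840 kg/m³ × 9.81 m/s² × 24310 m = 6.773×10^8 Pa = 677.3 MPa
granodiorite: 2760 kg/m³ × 9.81 m/s² × 39010 m = 1.056×10^9 Pa = 1056 MPa
Total = 28.68 + 7.843 + 677.3 + 1056 = 1770.0 MPa
Pore pressure P_p = 1000 kg/m³ × 9.81 m/s² × 64870 m = 6.364×10^8 Pa = 636.4 MPa
Effective stress σ' = σ_v − P_p = 1770 − 636.4 = 1133.7 MPa = 11188 atm

11200 atm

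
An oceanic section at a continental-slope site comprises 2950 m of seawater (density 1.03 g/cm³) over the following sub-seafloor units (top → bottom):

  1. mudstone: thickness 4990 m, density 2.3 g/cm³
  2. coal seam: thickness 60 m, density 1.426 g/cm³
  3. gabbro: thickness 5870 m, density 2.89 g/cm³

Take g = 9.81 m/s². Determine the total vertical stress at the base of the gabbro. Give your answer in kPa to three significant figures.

310000 kPa

seawater: 1030 kg/m³ × 9.81 m/s² × 2950 m = 2.981×10^7 Pa = 29808 kPa
mudstone: 2300 kg/m³ × 9.81 m/s² × 4990 m = 1.126×10^8 Pa = 1.126×10^5 kPa
coal seam: 1426 kg/m³ × 9.81 m/s² × 60 m = 8.393×10^5 Pa = 839.3 kPa
gabbro: 2890 kg/m³ × 9.81 m/s² × 5870 m = 1.664×10^8 Pa = 1.664×10^5 kPa
Total = 29808 + 1.126×10^5 + 839.3 + 1.664×10^5 = 3.0966×10^5 kPa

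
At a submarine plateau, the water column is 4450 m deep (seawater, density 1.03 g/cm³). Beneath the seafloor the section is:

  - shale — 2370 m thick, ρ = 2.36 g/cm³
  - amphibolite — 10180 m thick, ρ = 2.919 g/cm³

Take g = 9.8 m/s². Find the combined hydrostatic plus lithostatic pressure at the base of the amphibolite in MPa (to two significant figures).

seawater: 1030 kg/m³ × 9.8 m/s² × 4450 m = 4.492×10^7 Pa = 44.92 MPa
shale: 2360 kg/m³ × 9.8 m/s² × 2370 m = 5.481×10^7 Pa = 54.81 MPa
amphibolite: 2919 kg/m³ × 9.8 m/s² × 10180 m = 2.912×10^8 Pa = 291.2 MPa
Total = 44.92 + 54.81 + 291.2 = 390.94 MPa

390 MPa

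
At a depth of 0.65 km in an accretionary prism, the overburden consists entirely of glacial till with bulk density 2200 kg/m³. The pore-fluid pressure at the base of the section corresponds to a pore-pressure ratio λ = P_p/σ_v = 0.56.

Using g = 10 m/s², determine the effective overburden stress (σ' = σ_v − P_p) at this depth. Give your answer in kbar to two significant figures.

0.063 kbar

Overburden (lithostatic) stress σ_v:
glacial till: 2200 kg/m³ × 10 m/s² × 650 m = 1.430×10^7 Pa = 14.30 MPa
Pore pressure P_p = λ·σ_v = 0.56 × 14.30 MPa = 8.008 MPa
Effective stress σ' = σ_v − P_p = 14.30 − 8.008 = 6.2920 MPa = 0.062920 kbar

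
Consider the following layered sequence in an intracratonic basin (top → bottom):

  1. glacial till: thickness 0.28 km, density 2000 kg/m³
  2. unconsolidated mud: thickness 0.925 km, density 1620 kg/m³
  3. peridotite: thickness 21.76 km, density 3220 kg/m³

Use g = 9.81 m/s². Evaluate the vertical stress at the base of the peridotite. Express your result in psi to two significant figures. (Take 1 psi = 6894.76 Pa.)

glacial till: 2000 kg/m³ × 9.81 m/s² × 280 m = 5.494×10^6 Pa = 796.8 psi
unconsolidated mud: 1620 kg/m³ × 9.81 m/s² × 925 m = 1.470×10^7 Pa = 2132 psi
peridotite: 3220 kg/m³ × 9.81 m/s² × 21760 m = 6.874×10^8 Pa = 99693 psi
Total = 796.8 + 2132 + 99693 = 1.0262×10^5 psi

100000 psi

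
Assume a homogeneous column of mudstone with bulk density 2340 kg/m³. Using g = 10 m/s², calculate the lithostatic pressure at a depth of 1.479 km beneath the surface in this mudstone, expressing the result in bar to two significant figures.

mudstone: 2340 kg/m³ × 10 m/s² × 1479 m = 3.461×10^7 Pa = 346.1 bar

350 bar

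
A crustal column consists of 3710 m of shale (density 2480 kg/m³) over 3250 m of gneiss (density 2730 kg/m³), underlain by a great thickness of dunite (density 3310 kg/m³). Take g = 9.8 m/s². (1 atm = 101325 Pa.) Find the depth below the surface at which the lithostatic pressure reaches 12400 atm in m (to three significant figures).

40200 m

Pressure at base of upper layers: 2480×9.8×3710 + 2730×9.8×3250 = 1.771×10^8 Pa = 1748 atm
Remaining pressure to be supplied by dunite: 1.256×10^9 − 1.771×10^8 = 1.079×10^9 Pa
Additional depth in dunite = 1.079×10^9 Pa / (3310 kg/m³ × 9.8 m/s²) = 33273 m
Total depth = 6960 m + 33273 m = 40233 m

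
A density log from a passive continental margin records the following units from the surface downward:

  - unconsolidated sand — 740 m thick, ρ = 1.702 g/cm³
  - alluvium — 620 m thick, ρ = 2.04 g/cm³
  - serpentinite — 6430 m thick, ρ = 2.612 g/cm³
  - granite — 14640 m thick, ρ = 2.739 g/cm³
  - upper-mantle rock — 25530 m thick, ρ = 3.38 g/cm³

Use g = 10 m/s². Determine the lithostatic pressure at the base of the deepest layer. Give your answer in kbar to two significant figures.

unconsolidated sand: 1702 kg/m³ × 10 m/s² × 740 m = 1.259×10^7 Pa = 0.1259 kbar
alluvium: 2040 kg/m³ × 10 m/s² × 620 m = 1.265×10^7 Pa = 0.1265 kbar
serpentinite: 2612 kg/m³ × 10 m/s² × 6430 m = 1.680×10^8 Pa = 1.680 kbar
granite: 2739 kg/m³ × 10 m/s² × 14640 m = 4.010×10^8 Pa = 4.010 kbar
upper-mantle rock: 3380 kg/m³ × 10 m/s² × 25530 m = 8.629×10^8 Pa = 8.629 kbar
Total = 0.1259 + 0.1265 + 1.680 + 4.010 + 8.629 = 14.571 kbar

15 kbar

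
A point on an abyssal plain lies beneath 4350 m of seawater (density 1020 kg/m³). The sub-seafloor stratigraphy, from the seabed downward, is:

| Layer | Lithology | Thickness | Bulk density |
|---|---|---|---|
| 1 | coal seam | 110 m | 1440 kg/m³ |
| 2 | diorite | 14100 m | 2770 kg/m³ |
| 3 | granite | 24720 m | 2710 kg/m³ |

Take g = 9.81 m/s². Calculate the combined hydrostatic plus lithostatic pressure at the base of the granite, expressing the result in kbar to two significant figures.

11 kbar

seawater: 1020 kg/m³ × 9.81 m/s² × 4350 m = 4.353×10^7 Pa = 0.4353 kbar
coal seam: 1440 kg/m³ × 9.81 m/s² × 110 m = 1.554×10^6 Pa = 0.01554 kbar
diorite: 2770 kg/m³ × 9.81 m/s² × 14100 m = 3.831×10^8 Pa = 3.831 kbar
granite: 2710 kg/m³ × 9.81 m/s² × 24720 m = 6.572×10^8 Pa = 6.572 kbar
Total = 0.4353 + 0.01554 + 3.831 + 6.572 = 10.854 kbar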